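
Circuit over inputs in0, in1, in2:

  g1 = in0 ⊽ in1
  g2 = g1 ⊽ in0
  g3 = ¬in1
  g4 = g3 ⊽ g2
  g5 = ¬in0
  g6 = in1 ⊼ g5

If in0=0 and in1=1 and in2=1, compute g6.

0

g5 = ¬0 = 1
g6 = 1 ⊼ 1 = 0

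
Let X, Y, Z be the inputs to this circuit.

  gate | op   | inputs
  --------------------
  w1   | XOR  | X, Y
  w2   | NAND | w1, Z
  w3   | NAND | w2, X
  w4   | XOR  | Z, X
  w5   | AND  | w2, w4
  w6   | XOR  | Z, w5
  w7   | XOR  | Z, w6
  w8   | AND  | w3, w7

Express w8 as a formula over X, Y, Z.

(((X XOR Y) NAND Z) NAND X) AND (Z XOR (Z XOR (((X XOR Y) NAND Z) AND (Z XOR X))))

w1 = X XOR Y
w2 = w1 NAND Z = (X XOR Y) NAND Z
w3 = w2 NAND X = ((X XOR Y) NAND Z) NAND X
w4 = Z XOR X
w5 = w2 AND w4 = ((X XOR Y) NAND Z) AND (Z XOR X)
w6 = Z XOR w5 = Z XOR (((X XOR Y) NAND Z) AND (Z XOR X))
w7 = Z XOR w6 = Z XOR (Z XOR (((X XOR Y) NAND Z) AND (Z XOR X)))
w8 = w3 AND w7 = (((X XOR Y) NAND Z) NAND X) AND (Z XOR (Z XOR (((X XOR Y) NAND Z) AND (Z XOR X))))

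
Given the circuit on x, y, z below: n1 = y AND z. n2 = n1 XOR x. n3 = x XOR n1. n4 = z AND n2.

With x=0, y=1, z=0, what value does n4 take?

n1 = 1 AND 0 = 0
n2 = 0 XOR 0 = 0
n4 = 0 AND 0 = 0

0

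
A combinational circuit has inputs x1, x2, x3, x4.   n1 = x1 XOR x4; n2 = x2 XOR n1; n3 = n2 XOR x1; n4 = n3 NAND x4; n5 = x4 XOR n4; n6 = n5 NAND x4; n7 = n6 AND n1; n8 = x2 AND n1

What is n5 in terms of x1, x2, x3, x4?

x4 XOR (((x2 XOR (x1 XOR x4)) XOR x1) NAND x4)

n1 = x1 XOR x4
n2 = x2 XOR n1 = x2 XOR (x1 XOR x4)
n3 = n2 XOR x1 = (x2 XOR (x1 XOR x4)) XOR x1
n4 = n3 NAND x4 = ((x2 XOR (x1 XOR x4)) XOR x1) NAND x4
n5 = x4 XOR n4 = x4 XOR (((x2 XOR (x1 XOR x4)) XOR x1) NAND x4)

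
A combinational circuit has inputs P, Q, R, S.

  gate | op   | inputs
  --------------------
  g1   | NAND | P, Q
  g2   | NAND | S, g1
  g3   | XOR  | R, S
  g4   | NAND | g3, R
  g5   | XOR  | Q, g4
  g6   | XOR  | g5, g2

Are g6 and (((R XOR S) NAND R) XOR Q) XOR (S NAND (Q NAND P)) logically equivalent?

Yes

g1 = P NAND Q
g2 = S NAND g1 = S NAND (P NAND Q)
g3 = R XOR S
g4 = g3 NAND R = (R XOR S) NAND R
g5 = Q XOR g4 = Q XOR ((R XOR S) NAND R)
g6 = g5 XOR g2 = (Q XOR ((R XOR S) NAND R)) XOR (S NAND (P NAND Q))
At P=0, Q=0, R=0, S=0: circuit gives 0, formula gives 0.
At P=0, Q=0, R=0, S=1: circuit gives 1, formula gives 1.
Agrees on all 16 inputs.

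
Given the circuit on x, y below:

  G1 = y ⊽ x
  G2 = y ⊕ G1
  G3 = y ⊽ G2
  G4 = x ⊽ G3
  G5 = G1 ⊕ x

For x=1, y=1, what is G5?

G1 = 1 ⊽ 1 = 0
G5 = 0 ⊕ 1 = 1

1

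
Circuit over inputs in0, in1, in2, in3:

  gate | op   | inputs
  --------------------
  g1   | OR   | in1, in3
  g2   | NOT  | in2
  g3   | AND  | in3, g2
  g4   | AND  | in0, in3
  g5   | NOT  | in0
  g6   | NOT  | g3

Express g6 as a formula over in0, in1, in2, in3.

NOT (in3 AND NOT in2)

g2 = NOT in2
g3 = in3 AND g2 = in3 AND NOT in2
g6 = NOT g3 = NOT (in3 AND NOT in2)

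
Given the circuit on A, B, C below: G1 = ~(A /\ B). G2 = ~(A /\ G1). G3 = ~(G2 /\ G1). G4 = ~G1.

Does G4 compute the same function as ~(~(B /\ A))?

Yes

G1 = ~(A /\ B)
G4 = ~G1 = ~(~(A /\ B))
At A=0, B=0, C=0: circuit gives 0, formula gives 0.
At A=1, B=1, C=0: circuit gives 1, formula gives 1.
Agrees on all 8 inputs.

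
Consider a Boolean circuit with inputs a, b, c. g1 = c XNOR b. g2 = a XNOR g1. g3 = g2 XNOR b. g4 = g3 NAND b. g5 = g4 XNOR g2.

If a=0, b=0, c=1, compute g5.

1

g1 = 1 XNOR 0 = 0
g2 = 0 XNOR 0 = 1
g3 = 1 XNOR 0 = 0
g4 = 0 NAND 0 = 1
g5 = 1 XNOR 1 = 1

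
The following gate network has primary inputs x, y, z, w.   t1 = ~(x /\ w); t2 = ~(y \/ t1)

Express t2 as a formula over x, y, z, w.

t1 = ~(x /\ w)
t2 = ~(y \/ t1) = ~(y \/ (~(x /\ w)))

~(y \/ (~(x /\ w)))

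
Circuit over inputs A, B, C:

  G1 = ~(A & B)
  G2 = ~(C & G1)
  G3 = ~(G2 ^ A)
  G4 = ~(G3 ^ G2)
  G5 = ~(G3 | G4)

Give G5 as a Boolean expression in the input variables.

G1 = ~(A & B)
G2 = ~(C & G1) = ~(C & (~(A & B)))
G3 = ~(G2 ^ A) = ~((~(C & (~(A & B)))) ^ A)
G4 = ~(G3 ^ G2) = ~((~((~(C & (~(A & B)))) ^ A)) ^ (~(C & (~(A & B)))))
G5 = ~(G3 | G4) = ~((~((~(C & (~(A & B)))) ^ A)) | (~((~((~(C & (~(A & B)))) ^ A)) ^ (~(C & (~(A & B)))))))

~((~((~(C & (~(A & B)))) ^ A)) | (~((~((~(C & (~(A & B)))) ^ A)) ^ (~(C & (~(A & B)))))))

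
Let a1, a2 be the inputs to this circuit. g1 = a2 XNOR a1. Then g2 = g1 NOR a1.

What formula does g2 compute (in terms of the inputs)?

g1 = a2 XNOR a1
g2 = g1 NOR a1 = (a2 XNOR a1) NOR a1

(a2 XNOR a1) NOR a1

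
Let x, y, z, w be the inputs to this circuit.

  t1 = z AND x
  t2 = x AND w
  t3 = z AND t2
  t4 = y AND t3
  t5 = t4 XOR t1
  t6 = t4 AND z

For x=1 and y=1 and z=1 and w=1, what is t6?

1

t2 = 1 AND 1 = 1
t3 = 1 AND 1 = 1
t4 = 1 AND 1 = 1
t6 = 1 AND 1 = 1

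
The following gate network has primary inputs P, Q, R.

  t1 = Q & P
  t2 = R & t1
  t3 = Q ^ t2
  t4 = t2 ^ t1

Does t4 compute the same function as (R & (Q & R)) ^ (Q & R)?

No

t1 = Q & P
t2 = R & t1 = R & (Q & P)
t4 = t2 ^ t1 = (R & (Q & P)) ^ (Q & P)
At P=1, Q=1, R=0: circuit gives 1, formula gives 0.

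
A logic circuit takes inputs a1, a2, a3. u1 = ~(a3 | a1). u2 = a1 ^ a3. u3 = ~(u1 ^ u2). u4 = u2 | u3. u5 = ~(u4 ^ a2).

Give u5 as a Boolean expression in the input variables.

~(((a1 ^ a3) | (~((~(a3 | a1)) ^ (a1 ^ a3)))) ^ a2)

u1 = ~(a3 | a1)
u2 = a1 ^ a3
u3 = ~(u1 ^ u2) = ~((~(a3 | a1)) ^ (a1 ^ a3))
u4 = u2 | u3 = (a1 ^ a3) | (~((~(a3 | a1)) ^ (a1 ^ a3)))
u5 = ~(u4 ^ a2) = ~(((a1 ^ a3) | (~((~(a3 | a1)) ^ (a1 ^ a3)))) ^ a2)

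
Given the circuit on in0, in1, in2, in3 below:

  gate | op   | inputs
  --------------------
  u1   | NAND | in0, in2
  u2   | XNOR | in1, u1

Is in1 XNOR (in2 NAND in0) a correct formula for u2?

Yes

u1 = in0 NAND in2
u2 = in1 XNOR u1 = in1 XNOR (in0 NAND in2)
At in0=0, in1=0, in2=0, in3=0: circuit gives 0, formula gives 0.
At in0=0, in1=1, in2=0, in3=0: circuit gives 1, formula gives 1.
Agrees on all 16 inputs.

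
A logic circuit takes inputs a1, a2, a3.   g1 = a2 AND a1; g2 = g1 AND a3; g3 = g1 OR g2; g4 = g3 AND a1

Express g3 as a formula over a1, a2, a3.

(a2 AND a1) OR ((a2 AND a1) AND a3)

g1 = a2 AND a1
g2 = g1 AND a3 = (a2 AND a1) AND a3
g3 = g1 OR g2 = (a2 AND a1) OR ((a2 AND a1) AND a3)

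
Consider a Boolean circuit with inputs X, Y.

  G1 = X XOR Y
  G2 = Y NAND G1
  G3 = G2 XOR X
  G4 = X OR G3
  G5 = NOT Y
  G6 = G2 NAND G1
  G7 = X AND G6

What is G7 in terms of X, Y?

G1 = X XOR Y
G2 = Y NAND G1 = Y NAND (X XOR Y)
G6 = G2 NAND G1 = (Y NAND (X XOR Y)) NAND (X XOR Y)
G7 = X AND G6 = X AND ((Y NAND (X XOR Y)) NAND (X XOR Y))

X AND ((Y NAND (X XOR Y)) NAND (X XOR Y))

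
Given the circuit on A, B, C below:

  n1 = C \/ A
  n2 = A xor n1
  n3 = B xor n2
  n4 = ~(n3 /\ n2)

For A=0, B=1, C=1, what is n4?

1

n1 = 1 \/ 0 = 1
n2 = 0 xor 1 = 1
n3 = 1 xor 1 = 0
n4 = ~(0 /\ 1) = 1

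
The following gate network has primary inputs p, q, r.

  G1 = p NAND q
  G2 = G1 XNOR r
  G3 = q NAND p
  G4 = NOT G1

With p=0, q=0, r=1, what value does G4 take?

G1 = 0 NAND 0 = 1
G4 = NOT 1 = 0

0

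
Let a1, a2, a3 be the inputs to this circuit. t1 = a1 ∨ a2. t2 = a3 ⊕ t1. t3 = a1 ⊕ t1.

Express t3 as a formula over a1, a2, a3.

t1 = a1 ∨ a2
t3 = a1 ⊕ t1 = a1 ⊕ (a1 ∨ a2)

a1 ⊕ (a1 ∨ a2)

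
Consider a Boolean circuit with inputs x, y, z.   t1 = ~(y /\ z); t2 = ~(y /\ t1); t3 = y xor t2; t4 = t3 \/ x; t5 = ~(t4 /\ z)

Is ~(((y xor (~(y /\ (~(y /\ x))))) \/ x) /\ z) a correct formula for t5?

t1 = ~(y /\ z)
t2 = ~(y /\ t1) = ~(y /\ (~(y /\ z)))
t3 = y xor t2 = y xor (~(y /\ (~(y /\ z))))
t4 = t3 \/ x = (y xor (~(y /\ (~(y /\ z))))) \/ x
t5 = ~(t4 /\ z) = ~(((y xor (~(y /\ (~(y /\ z))))) \/ x) /\ z)
At x=0, y=1, z=1: circuit gives 1, formula gives 0.

No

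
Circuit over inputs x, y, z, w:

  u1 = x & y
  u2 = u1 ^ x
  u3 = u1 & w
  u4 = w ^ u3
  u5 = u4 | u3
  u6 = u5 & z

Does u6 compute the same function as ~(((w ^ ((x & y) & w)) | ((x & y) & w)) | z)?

u1 = x & y
u3 = u1 & w = (x & y) & w
u4 = w ^ u3 = w ^ ((x & y) & w)
u5 = u4 | u3 = (w ^ ((x & y) & w)) | ((x & y) & w)
u6 = u5 & z = ((w ^ ((x & y) & w)) | ((x & y) & w)) & z
At x=0, y=0, z=0, w=0: circuit gives 0, formula gives 1.

No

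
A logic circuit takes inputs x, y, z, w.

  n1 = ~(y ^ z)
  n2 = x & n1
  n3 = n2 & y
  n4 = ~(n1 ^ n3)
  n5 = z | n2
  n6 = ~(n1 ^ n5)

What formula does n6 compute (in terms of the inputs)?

~((~(y ^ z)) ^ (z | (x & (~(y ^ z)))))

n1 = ~(y ^ z)
n2 = x & n1 = x & (~(y ^ z))
n5 = z | n2 = z | (x & (~(y ^ z)))
n6 = ~(n1 ^ n5) = ~((~(y ^ z)) ^ (z | (x & (~(y ^ z)))))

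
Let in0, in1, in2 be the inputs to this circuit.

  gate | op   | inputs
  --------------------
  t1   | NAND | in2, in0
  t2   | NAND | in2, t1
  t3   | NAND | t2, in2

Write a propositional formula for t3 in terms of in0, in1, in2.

(in2 NAND (in2 NAND in0)) NAND in2

t1 = in2 NAND in0
t2 = in2 NAND t1 = in2 NAND (in2 NAND in0)
t3 = t2 NAND in2 = (in2 NAND (in2 NAND in0)) NAND in2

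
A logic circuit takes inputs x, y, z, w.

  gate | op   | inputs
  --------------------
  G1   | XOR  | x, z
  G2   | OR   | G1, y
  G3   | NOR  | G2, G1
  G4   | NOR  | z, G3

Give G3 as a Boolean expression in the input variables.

((x XOR z) OR y) NOR (x XOR z)

G1 = x XOR z
G2 = G1 OR y = (x XOR z) OR y
G3 = G2 NOR G1 = ((x XOR z) OR y) NOR (x XOR z)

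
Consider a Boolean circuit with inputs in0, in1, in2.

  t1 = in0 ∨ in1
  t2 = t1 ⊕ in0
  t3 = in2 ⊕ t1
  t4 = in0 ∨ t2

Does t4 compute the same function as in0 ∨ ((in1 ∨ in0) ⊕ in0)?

Yes

t1 = in0 ∨ in1
t2 = t1 ⊕ in0 = (in0 ∨ in1) ⊕ in0
t4 = in0 ∨ t2 = in0 ∨ ((in0 ∨ in1) ⊕ in0)
At in0=0, in1=0, in2=0: circuit gives 0, formula gives 0.
At in0=0, in1=1, in2=0: circuit gives 1, formula gives 1.
Agrees on all 8 inputs.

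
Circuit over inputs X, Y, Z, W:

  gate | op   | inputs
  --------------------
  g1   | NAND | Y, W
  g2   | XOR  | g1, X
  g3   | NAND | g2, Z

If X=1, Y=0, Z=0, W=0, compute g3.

1

g1 = 0 NAND 0 = 1
g2 = 1 XOR 1 = 0
g3 = 0 NAND 0 = 1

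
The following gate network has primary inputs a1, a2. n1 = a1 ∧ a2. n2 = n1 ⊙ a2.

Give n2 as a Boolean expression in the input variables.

(a1 ∧ a2) ⊙ a2

n1 = a1 ∧ a2
n2 = n1 ⊙ a2 = (a1 ∧ a2) ⊙ a2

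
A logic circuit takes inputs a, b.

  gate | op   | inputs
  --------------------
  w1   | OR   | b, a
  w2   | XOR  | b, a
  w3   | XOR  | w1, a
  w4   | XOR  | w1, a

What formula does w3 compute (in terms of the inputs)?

w1 = b OR a
w3 = w1 XOR a = (b OR a) XOR a

(b OR a) XOR a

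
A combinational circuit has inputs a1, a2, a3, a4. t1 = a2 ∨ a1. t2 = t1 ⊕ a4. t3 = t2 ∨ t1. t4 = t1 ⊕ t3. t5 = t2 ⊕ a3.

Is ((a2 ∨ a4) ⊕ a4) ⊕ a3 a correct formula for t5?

t1 = a2 ∨ a1
t2 = t1 ⊕ a4 = (a2 ∨ a1) ⊕ a4
t5 = t2 ⊕ a3 = ((a2 ∨ a1) ⊕ a4) ⊕ a3
At a1=0, a2=0, a3=0, a4=1: circuit gives 1, formula gives 0.

No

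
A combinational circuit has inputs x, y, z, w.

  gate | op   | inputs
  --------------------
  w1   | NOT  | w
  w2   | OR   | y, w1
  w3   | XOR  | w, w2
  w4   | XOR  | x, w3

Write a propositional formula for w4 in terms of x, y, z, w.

w1 = NOT w
w2 = y OR w1 = y OR NOT w
w3 = w XOR w2 = w XOR (y OR NOT w)
w4 = x XOR w3 = x XOR (w XOR (y OR NOT w))

x XOR (w XOR (y OR NOT w))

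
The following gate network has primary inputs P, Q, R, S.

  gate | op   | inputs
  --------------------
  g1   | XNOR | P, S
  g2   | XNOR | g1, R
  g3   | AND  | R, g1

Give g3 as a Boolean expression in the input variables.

R AND (P XNOR S)

g1 = P XNOR S
g3 = R AND g1 = R AND (P XNOR S)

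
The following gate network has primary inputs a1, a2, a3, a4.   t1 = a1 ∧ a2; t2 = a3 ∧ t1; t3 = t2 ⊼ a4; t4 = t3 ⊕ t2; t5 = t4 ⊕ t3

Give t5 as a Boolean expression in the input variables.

(((a3 ∧ (a1 ∧ a2)) ⊼ a4) ⊕ (a3 ∧ (a1 ∧ a2))) ⊕ ((a3 ∧ (a1 ∧ a2)) ⊼ a4)

t1 = a1 ∧ a2
t2 = a3 ∧ t1 = a3 ∧ (a1 ∧ a2)
t3 = t2 ⊼ a4 = (a3 ∧ (a1 ∧ a2)) ⊼ a4
t4 = t3 ⊕ t2 = ((a3 ∧ (a1 ∧ a2)) ⊼ a4) ⊕ (a3 ∧ (a1 ∧ a2))
t5 = t4 ⊕ t3 = (((a3 ∧ (a1 ∧ a2)) ⊼ a4) ⊕ (a3 ∧ (a1 ∧ a2))) ⊕ ((a3 ∧ (a1 ∧ a2)) ⊼ a4)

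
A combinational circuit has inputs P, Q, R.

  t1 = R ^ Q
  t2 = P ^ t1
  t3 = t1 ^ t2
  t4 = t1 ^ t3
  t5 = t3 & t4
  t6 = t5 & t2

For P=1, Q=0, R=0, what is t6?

1

t1 = 0 ^ 0 = 0
t2 = 1 ^ 0 = 1
t3 = 0 ^ 1 = 1
t4 = 0 ^ 1 = 1
t5 = 1 & 1 = 1
t6 = 1 & 1 = 1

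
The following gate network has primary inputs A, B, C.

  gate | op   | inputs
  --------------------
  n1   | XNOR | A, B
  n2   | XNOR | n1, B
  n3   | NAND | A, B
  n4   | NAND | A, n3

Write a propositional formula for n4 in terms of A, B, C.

A NAND (A NAND B)

n3 = A NAND B
n4 = A NAND n3 = A NAND (A NAND B)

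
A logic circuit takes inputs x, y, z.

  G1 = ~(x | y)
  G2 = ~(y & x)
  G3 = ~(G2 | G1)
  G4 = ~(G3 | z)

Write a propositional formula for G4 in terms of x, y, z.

G1 = ~(x | y)
G2 = ~(y & x)
G3 = ~(G2 | G1) = ~((~(y & x)) | (~(x | y)))
G4 = ~(G3 | z) = ~((~((~(y & x)) | (~(x | y)))) | z)

~((~((~(y & x)) | (~(x | y)))) | z)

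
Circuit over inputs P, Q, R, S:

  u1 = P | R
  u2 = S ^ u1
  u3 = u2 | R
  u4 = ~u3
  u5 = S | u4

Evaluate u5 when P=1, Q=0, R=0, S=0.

0

u1 = 1 | 0 = 1
u2 = 0 ^ 1 = 1
u3 = 1 | 0 = 1
u4 = ~1 = 0
u5 = 0 | 0 = 0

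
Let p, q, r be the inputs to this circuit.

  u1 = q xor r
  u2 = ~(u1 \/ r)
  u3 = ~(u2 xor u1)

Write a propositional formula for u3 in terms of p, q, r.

~((~((q xor r) \/ r)) xor (q xor r))

u1 = q xor r
u2 = ~(u1 \/ r) = ~((q xor r) \/ r)
u3 = ~(u2 xor u1) = ~((~((q xor r) \/ r)) xor (q xor r))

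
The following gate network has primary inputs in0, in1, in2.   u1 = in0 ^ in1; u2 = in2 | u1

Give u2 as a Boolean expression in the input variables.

in2 | (in0 ^ in1)

u1 = in0 ^ in1
u2 = in2 | u1 = in2 | (in0 ^ in1)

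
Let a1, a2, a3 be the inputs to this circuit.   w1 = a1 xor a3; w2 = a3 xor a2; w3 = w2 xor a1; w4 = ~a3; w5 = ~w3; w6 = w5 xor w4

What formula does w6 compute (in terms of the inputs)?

w2 = a3 xor a2
w3 = w2 xor a1 = (a3 xor a2) xor a1
w4 = ~a3
w5 = ~w3 = ~((a3 xor a2) xor a1)
w6 = w5 xor w4 = ~((a3 xor a2) xor a1) xor ~a3

~((a3 xor a2) xor a1) xor ~a3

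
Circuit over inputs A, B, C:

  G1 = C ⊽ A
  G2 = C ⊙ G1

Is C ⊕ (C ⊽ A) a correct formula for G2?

G1 = C ⊽ A
G2 = C ⊙ G1 = C ⊙ (C ⊽ A)
At A=0, B=0, C=0: circuit gives 0, formula gives 1.

No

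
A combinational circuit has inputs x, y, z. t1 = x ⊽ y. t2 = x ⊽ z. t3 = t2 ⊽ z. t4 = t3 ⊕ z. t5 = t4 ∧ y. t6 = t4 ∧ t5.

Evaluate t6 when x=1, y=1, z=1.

t2 = 1 ⊽ 1 = 0
t3 = 0 ⊽ 1 = 0
t4 = 0 ⊕ 1 = 1
t5 = 1 ∧ 1 = 1
t6 = 1 ∧ 1 = 1

1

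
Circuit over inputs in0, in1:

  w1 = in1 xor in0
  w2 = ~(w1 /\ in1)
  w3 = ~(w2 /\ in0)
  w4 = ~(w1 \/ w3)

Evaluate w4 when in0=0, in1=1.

w1 = 1 xor 0 = 1
w2 = ~(1 /\ 1) = 0
w3 = ~(0 /\ 0) = 1
w4 = ~(1 \/ 1) = 0

0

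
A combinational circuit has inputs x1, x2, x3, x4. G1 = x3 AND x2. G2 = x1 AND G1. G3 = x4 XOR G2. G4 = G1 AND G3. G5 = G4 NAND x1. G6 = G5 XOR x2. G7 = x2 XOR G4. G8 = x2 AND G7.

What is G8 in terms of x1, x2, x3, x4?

G1 = x3 AND x2
G2 = x1 AND G1 = x1 AND (x3 AND x2)
G3 = x4 XOR G2 = x4 XOR (x1 AND (x3 AND x2))
G4 = G1 AND G3 = (x3 AND x2) AND (x4 XOR (x1 AND (x3 AND x2)))
G7 = x2 XOR G4 = x2 XOR ((x3 AND x2) AND (x4 XOR (x1 AND (x3 AND x2))))
G8 = x2 AND G7 = x2 AND (x2 XOR ((x3 AND x2) AND (x4 XOR (x1 AND (x3 AND x2)))))

x2 AND (x2 XOR ((x3 AND x2) AND (x4 XOR (x1 AND (x3 AND x2)))))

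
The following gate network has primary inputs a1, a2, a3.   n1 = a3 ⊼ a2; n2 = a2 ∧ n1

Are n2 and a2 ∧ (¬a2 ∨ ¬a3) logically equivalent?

n1 = a3 ⊼ a2
n2 = a2 ∧ n1 = a2 ∧ (a3 ⊼ a2)
At a1=0, a2=0, a3=0: circuit gives 0, formula gives 0.
At a1=0, a2=1, a3=0: circuit gives 1, formula gives 1.
Agrees on all 8 inputs.

Yes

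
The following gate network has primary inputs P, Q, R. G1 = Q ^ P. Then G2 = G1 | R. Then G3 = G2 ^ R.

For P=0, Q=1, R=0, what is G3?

1

G1 = 1 ^ 0 = 1
G2 = 1 | 0 = 1
G3 = 1 ^ 0 = 1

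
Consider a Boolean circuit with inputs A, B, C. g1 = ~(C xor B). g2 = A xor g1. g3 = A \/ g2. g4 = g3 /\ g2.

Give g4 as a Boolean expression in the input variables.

g1 = ~(C xor B)
g2 = A xor g1 = A xor (~(C xor B))
g3 = A \/ g2 = A \/ (A xor (~(C xor B)))
g4 = g3 /\ g2 = (A \/ (A xor (~(C xor B)))) /\ (A xor (~(C xor B)))

(A \/ (A xor (~(C xor B)))) /\ (A xor (~(C xor B)))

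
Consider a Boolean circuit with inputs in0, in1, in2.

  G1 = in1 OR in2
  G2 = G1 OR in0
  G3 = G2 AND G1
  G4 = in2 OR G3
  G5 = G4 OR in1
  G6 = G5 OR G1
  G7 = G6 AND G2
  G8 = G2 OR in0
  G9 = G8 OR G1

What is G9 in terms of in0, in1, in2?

(((in1 OR in2) OR in0) OR in0) OR (in1 OR in2)

G1 = in1 OR in2
G2 = G1 OR in0 = (in1 OR in2) OR in0
G8 = G2 OR in0 = ((in1 OR in2) OR in0) OR in0
G9 = G8 OR G1 = (((in1 OR in2) OR in0) OR in0) OR (in1 OR in2)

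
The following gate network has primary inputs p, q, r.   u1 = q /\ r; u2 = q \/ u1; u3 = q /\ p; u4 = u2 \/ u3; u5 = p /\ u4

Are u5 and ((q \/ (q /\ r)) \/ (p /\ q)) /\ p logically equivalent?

Yes

u1 = q /\ r
u2 = q \/ u1 = q \/ (q /\ r)
u3 = q /\ p
u4 = u2 \/ u3 = (q \/ (q /\ r)) \/ (q /\ p)
u5 = p /\ u4 = p /\ ((q \/ (q /\ r)) \/ (q /\ p))
At p=0, q=0, r=0: circuit gives 0, formula gives 0.
At p=1, q=1, r=0: circuit gives 1, formula gives 1.
Agrees on all 8 inputs.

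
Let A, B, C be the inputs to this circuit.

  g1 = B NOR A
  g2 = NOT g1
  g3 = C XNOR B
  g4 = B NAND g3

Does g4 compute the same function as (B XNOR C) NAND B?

Yes

g3 = C XNOR B
g4 = B NAND g3 = B NAND (C XNOR B)
At A=0, B=1, C=1: circuit gives 0, formula gives 0.
At A=0, B=0, C=0: circuit gives 1, formula gives 1.
Agrees on all 8 inputs.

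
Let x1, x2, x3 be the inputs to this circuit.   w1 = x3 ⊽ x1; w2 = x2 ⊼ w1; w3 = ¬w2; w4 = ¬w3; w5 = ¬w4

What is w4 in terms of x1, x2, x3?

¬¬(x2 ⊼ (x3 ⊽ x1))

w1 = x3 ⊽ x1
w2 = x2 ⊼ w1 = x2 ⊼ (x3 ⊽ x1)
w3 = ¬w2 = ¬(x2 ⊼ (x3 ⊽ x1))
w4 = ¬w3 = ¬¬(x2 ⊼ (x3 ⊽ x1))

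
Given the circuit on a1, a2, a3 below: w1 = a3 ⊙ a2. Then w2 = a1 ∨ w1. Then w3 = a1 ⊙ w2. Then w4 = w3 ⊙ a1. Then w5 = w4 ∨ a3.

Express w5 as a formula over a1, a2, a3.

w1 = a3 ⊙ a2
w2 = a1 ∨ w1 = a1 ∨ (a3 ⊙ a2)
w3 = a1 ⊙ w2 = a1 ⊙ (a1 ∨ (a3 ⊙ a2))
w4 = w3 ⊙ a1 = (a1 ⊙ (a1 ∨ (a3 ⊙ a2))) ⊙ a1
w5 = w4 ∨ a3 = ((a1 ⊙ (a1 ∨ (a3 ⊙ a2))) ⊙ a1) ∨ a3

((a1 ⊙ (a1 ∨ (a3 ⊙ a2))) ⊙ a1) ∨ a3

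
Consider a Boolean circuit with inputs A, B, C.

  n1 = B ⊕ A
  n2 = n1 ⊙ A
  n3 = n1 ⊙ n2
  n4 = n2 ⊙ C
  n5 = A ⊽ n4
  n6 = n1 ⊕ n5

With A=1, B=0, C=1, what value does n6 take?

1

n1 = 0 ⊕ 1 = 1
n2 = 1 ⊙ 1 = 1
n4 = 1 ⊙ 1 = 1
n5 = 1 ⊽ 1 = 0
n6 = 1 ⊕ 0 = 1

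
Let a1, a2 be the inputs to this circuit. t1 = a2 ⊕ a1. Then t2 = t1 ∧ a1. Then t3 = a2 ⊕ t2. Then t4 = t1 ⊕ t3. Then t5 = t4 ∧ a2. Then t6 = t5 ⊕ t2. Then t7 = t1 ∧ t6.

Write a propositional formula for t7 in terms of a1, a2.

(a2 ⊕ a1) ∧ ((((a2 ⊕ a1) ⊕ (a2 ⊕ ((a2 ⊕ a1) ∧ a1))) ∧ a2) ⊕ ((a2 ⊕ a1) ∧ a1))

t1 = a2 ⊕ a1
t2 = t1 ∧ a1 = (a2 ⊕ a1) ∧ a1
t3 = a2 ⊕ t2 = a2 ⊕ ((a2 ⊕ a1) ∧ a1)
t4 = t1 ⊕ t3 = (a2 ⊕ a1) ⊕ (a2 ⊕ ((a2 ⊕ a1) ∧ a1))
t5 = t4 ∧ a2 = ((a2 ⊕ a1) ⊕ (a2 ⊕ ((a2 ⊕ a1) ∧ a1))) ∧ a2
t6 = t5 ⊕ t2 = (((a2 ⊕ a1) ⊕ (a2 ⊕ ((a2 ⊕ a1) ∧ a1))) ∧ a2) ⊕ ((a2 ⊕ a1) ∧ a1)
t7 = t1 ∧ t6 = (a2 ⊕ a1) ∧ ((((a2 ⊕ a1) ⊕ (a2 ⊕ ((a2 ⊕ a1) ∧ a1))) ∧ a2) ⊕ ((a2 ⊕ a1) ∧ a1))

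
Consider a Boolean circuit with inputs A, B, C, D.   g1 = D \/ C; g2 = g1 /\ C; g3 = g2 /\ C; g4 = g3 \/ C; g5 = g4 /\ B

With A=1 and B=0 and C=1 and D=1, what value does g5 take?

0

g1 = 1 \/ 1 = 1
g2 = 1 /\ 1 = 1
g3 = 1 /\ 1 = 1
g4 = 1 \/ 1 = 1
g5 = 1 /\ 0 = 0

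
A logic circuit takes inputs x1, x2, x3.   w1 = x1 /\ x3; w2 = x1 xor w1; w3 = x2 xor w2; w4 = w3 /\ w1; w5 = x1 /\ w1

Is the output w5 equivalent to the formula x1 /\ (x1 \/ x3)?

w1 = x1 /\ x3
w5 = x1 /\ w1 = x1 /\ (x1 /\ x3)
At x1=1, x2=0, x3=0: circuit gives 0, formula gives 1.

No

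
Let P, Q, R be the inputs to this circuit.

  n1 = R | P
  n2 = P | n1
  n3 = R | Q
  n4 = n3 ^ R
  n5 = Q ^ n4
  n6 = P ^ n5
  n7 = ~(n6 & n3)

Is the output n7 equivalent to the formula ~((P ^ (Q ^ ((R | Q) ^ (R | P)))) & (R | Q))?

n3 = R | Q
n4 = n3 ^ R = (R | Q) ^ R
n5 = Q ^ n4 = Q ^ ((R | Q) ^ R)
n6 = P ^ n5 = P ^ (Q ^ ((R | Q) ^ R))
n7 = ~(n6 & n3) = ~((P ^ (Q ^ ((R | Q) ^ R))) & (R | Q))
At P=1, Q=1, R=0: circuit gives 0, formula gives 1.

No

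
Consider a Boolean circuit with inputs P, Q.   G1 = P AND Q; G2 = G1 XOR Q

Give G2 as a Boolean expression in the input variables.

(P AND Q) XOR Q

G1 = P AND Q
G2 = G1 XOR Q = (P AND Q) XOR Q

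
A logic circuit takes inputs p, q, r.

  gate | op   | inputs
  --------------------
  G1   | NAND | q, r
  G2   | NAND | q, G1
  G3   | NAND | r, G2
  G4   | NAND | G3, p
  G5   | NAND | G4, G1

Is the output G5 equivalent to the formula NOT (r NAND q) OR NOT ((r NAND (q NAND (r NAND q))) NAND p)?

G1 = q NAND r
G2 = q NAND G1 = q NAND (q NAND r)
G3 = r NAND G2 = r NAND (q NAND (q NAND r))
G4 = G3 NAND p = (r NAND (q NAND (q NAND r))) NAND p
G5 = G4 NAND G1 = ((r NAND (q NAND (q NAND r))) NAND p) NAND (q NAND r)
At p=0, q=0, r=0: circuit gives 0, formula gives 0.
At p=0, q=1, r=1: circuit gives 1, formula gives 1.
Agrees on all 8 inputs.

Yes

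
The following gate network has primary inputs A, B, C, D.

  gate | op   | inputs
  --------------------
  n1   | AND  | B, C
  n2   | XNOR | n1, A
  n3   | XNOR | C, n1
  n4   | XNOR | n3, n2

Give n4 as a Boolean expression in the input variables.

n1 = B AND C
n2 = n1 XNOR A = (B AND C) XNOR A
n3 = C XNOR n1 = C XNOR (B AND C)
n4 = n3 XNOR n2 = (C XNOR (B AND C)) XNOR ((B AND C) XNOR A)

(C XNOR (B AND C)) XNOR ((B AND C) XNOR A)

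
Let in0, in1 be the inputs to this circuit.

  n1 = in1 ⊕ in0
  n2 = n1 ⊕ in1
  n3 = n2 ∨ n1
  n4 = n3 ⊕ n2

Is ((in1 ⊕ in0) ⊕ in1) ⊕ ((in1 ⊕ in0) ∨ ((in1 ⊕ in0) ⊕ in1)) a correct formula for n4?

Yes

n1 = in1 ⊕ in0
n2 = n1 ⊕ in1 = (in1 ⊕ in0) ⊕ in1
n3 = n2 ∨ n1 = ((in1 ⊕ in0) ⊕ in1) ∨ (in1 ⊕ in0)
n4 = n3 ⊕ n2 = (((in1 ⊕ in0) ⊕ in1) ∨ (in1 ⊕ in0)) ⊕ ((in1 ⊕ in0) ⊕ in1)
At in0=0, in1=0: circuit gives 0, formula gives 0.
At in0=0, in1=1: circuit gives 1, formula gives 1.
Agrees on all 4 inputs.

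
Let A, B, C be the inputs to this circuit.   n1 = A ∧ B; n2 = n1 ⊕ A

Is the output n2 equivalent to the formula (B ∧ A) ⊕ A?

Yes

n1 = A ∧ B
n2 = n1 ⊕ A = (A ∧ B) ⊕ A
At A=0, B=0, C=0: circuit gives 0, formula gives 0.
At A=1, B=0, C=0: circuit gives 1, formula gives 1.
Agrees on all 8 inputs.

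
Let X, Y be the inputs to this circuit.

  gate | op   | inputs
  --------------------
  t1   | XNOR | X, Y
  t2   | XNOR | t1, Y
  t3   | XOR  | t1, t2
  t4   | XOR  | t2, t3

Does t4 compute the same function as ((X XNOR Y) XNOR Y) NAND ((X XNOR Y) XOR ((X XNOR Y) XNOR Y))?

No

t1 = X XNOR Y
t2 = t1 XNOR Y = (X XNOR Y) XNOR Y
t3 = t1 XOR t2 = (X XNOR Y) XOR ((X XNOR Y) XNOR Y)
t4 = t2 XOR t3 = ((X XNOR Y) XNOR Y) XOR ((X XNOR Y) XOR ((X XNOR Y) XNOR Y))
At X=0, Y=1: circuit gives 0, formula gives 1.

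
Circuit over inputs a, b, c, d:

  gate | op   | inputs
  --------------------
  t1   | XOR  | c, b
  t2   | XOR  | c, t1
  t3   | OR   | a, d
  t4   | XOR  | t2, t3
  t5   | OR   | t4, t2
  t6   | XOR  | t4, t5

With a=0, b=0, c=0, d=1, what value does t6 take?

t1 = 0 XOR 0 = 0
t2 = 0 XOR 0 = 0
t3 = 0 OR 1 = 1
t4 = 0 XOR 1 = 1
t5 = 1 OR 0 = 1
t6 = 1 XOR 1 = 0

0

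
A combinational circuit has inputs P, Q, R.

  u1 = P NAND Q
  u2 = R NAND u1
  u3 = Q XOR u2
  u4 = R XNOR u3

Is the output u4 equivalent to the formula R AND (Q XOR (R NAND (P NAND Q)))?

No

u1 = P NAND Q
u2 = R NAND u1 = R NAND (P NAND Q)
u3 = Q XOR u2 = Q XOR (R NAND (P NAND Q))
u4 = R XNOR u3 = R XNOR (Q XOR (R NAND (P NAND Q)))
At P=0, Q=1, R=0: circuit gives 1, formula gives 0.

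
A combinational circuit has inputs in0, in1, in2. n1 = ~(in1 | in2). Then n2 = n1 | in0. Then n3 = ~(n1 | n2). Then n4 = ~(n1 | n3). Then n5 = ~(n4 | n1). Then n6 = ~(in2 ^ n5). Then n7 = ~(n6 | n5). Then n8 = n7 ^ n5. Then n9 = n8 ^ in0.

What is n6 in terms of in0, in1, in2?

n1 = ~(in1 | in2)
n2 = n1 | in0 = (~(in1 | in2)) | in0
n3 = ~(n1 | n2) = ~((~(in1 | in2)) | ((~(in1 | in2)) | in0))
n4 = ~(n1 | n3) = ~((~(in1 | in2)) | (~((~(in1 | in2)) | ((~(in1 | in2)) | in0))))
n5 = ~(n4 | n1) = ~((~((~(in1 | in2)) | (~((~(in1 | in2)) | ((~(in1 | in2)) | in0))))) | (~(in1 | in2)))
n6 = ~(in2 ^ n5) = ~(in2 ^ (~((~((~(in1 | in2)) | (~((~(in1 | in2)) | ((~(in1 | in2)) | in0))))) | (~(in1 | in2)))))

~(in2 ^ (~((~((~(in1 | in2)) | (~((~(in1 | in2)) | ((~(in1 | in2)) | in0))))) | (~(in1 | in2)))))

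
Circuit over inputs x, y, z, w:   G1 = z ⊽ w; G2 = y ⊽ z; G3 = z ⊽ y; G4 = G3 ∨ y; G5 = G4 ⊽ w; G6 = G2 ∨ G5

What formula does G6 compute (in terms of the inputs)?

(y ⊽ z) ∨ (((z ⊽ y) ∨ y) ⊽ w)

G2 = y ⊽ z
G3 = z ⊽ y
G4 = G3 ∨ y = (z ⊽ y) ∨ y
G5 = G4 ⊽ w = ((z ⊽ y) ∨ y) ⊽ w
G6 = G2 ∨ G5 = (y ⊽ z) ∨ (((z ⊽ y) ∨ y) ⊽ w)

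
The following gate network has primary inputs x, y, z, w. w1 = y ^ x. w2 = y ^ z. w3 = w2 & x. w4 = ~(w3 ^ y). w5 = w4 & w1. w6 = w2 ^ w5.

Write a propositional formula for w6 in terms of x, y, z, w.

w1 = y ^ x
w2 = y ^ z
w3 = w2 & x = (y ^ z) & x
w4 = ~(w3 ^ y) = ~(((y ^ z) & x) ^ y)
w5 = w4 & w1 = (~(((y ^ z) & x) ^ y)) & (y ^ x)
w6 = w2 ^ w5 = (y ^ z) ^ ((~(((y ^ z) & x) ^ y)) & (y ^ x))

(y ^ z) ^ ((~(((y ^ z) & x) ^ y)) & (y ^ x))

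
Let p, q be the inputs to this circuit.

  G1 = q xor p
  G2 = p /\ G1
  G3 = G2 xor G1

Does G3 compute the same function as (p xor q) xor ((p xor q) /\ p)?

G1 = q xor p
G2 = p /\ G1 = p /\ (q xor p)
G3 = G2 xor G1 = (p /\ (q xor p)) xor (q xor p)
At p=0, q=0: circuit gives 0, formula gives 0.
At p=0, q=1: circuit gives 1, formula gives 1.
Agrees on all 4 inputs.

Yes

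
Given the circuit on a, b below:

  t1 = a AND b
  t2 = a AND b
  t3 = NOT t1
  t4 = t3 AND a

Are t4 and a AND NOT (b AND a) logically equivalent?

t1 = a AND b
t3 = NOT t1 = NOT (a AND b)
t4 = t3 AND a = NOT (a AND b) AND a
At a=0, b=0: circuit gives 0, formula gives 0.
At a=1, b=0: circuit gives 1, formula gives 1.
Agrees on all 4 inputs.

Yes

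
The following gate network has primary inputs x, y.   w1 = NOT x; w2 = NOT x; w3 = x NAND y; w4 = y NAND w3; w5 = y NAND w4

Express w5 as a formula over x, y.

y NAND (y NAND (x NAND y))

w3 = x NAND y
w4 = y NAND w3 = y NAND (x NAND y)
w5 = y NAND w4 = y NAND (y NAND (x NAND y))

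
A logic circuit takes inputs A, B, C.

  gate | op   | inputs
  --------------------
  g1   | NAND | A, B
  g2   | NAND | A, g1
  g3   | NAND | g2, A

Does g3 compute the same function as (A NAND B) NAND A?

g1 = A NAND B
g2 = A NAND g1 = A NAND (A NAND B)
g3 = g2 NAND A = (A NAND (A NAND B)) NAND A
At A=1, B=0, C=0: circuit gives 1, formula gives 0.

No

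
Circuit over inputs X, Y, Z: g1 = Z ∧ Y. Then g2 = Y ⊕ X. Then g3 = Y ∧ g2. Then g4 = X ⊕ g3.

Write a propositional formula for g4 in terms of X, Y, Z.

X ⊕ (Y ∧ (Y ⊕ X))

g2 = Y ⊕ X
g3 = Y ∧ g2 = Y ∧ (Y ⊕ X)
g4 = X ⊕ g3 = X ⊕ (Y ∧ (Y ⊕ X))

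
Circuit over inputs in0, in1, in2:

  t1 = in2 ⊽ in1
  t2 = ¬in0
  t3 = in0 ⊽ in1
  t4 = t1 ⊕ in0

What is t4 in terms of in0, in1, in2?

t1 = in2 ⊽ in1
t4 = t1 ⊕ in0 = (in2 ⊽ in1) ⊕ in0

(in2 ⊽ in1) ⊕ in0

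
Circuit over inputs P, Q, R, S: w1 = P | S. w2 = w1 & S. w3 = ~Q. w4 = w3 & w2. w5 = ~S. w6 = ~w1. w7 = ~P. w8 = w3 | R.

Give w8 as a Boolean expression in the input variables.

w3 = ~Q
w8 = w3 | R = ~Q | R

~Q | R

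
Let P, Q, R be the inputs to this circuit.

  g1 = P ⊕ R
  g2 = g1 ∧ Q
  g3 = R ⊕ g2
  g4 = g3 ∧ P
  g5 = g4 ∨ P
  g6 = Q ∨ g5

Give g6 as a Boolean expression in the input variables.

Q ∨ (((R ⊕ ((P ⊕ R) ∧ Q)) ∧ P) ∨ P)

g1 = P ⊕ R
g2 = g1 ∧ Q = (P ⊕ R) ∧ Q
g3 = R ⊕ g2 = R ⊕ ((P ⊕ R) ∧ Q)
g4 = g3 ∧ P = (R ⊕ ((P ⊕ R) ∧ Q)) ∧ P
g5 = g4 ∨ P = ((R ⊕ ((P ⊕ R) ∧ Q)) ∧ P) ∨ P
g6 = Q ∨ g5 = Q ∨ (((R ⊕ ((P ⊕ R) ∧ Q)) ∧ P) ∨ P)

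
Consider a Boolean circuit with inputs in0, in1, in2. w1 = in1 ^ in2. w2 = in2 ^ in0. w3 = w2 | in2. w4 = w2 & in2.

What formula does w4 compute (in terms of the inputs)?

(in2 ^ in0) & in2

w2 = in2 ^ in0
w4 = w2 & in2 = (in2 ^ in0) & in2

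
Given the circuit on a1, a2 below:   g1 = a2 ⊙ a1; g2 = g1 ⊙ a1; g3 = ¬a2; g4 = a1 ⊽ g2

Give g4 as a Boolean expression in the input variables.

g1 = a2 ⊙ a1
g2 = g1 ⊙ a1 = (a2 ⊙ a1) ⊙ a1
g4 = a1 ⊽ g2 = a1 ⊽ ((a2 ⊙ a1) ⊙ a1)

a1 ⊽ ((a2 ⊙ a1) ⊙ a1)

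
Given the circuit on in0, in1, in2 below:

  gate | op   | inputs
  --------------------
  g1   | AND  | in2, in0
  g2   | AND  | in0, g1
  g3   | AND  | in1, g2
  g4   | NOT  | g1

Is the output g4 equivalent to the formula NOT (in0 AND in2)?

g1 = in2 AND in0
g4 = NOT g1 = NOT (in2 AND in0)
At in0=1, in1=0, in2=1: circuit gives 0, formula gives 0.
At in0=0, in1=0, in2=0: circuit gives 1, formula gives 1.
Agrees on all 8 inputs.

Yes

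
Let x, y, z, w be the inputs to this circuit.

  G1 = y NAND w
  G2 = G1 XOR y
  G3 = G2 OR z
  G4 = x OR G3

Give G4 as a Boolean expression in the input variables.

G1 = y NAND w
G2 = G1 XOR y = (y NAND w) XOR y
G3 = G2 OR z = ((y NAND w) XOR y) OR z
G4 = x OR G3 = x OR (((y NAND w) XOR y) OR z)

x OR (((y NAND w) XOR y) OR z)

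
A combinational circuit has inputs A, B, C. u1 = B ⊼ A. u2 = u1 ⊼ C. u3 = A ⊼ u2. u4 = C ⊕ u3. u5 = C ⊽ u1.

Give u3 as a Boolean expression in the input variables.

u1 = B ⊼ A
u2 = u1 ⊼ C = (B ⊼ A) ⊼ C
u3 = A ⊼ u2 = A ⊼ ((B ⊼ A) ⊼ C)

A ⊼ ((B ⊼ A) ⊼ C)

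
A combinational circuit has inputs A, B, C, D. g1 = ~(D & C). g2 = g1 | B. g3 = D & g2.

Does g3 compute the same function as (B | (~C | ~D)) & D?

g1 = ~(D & C)
g2 = g1 | B = (~(D & C)) | B
g3 = D & g2 = D & ((~(D & C)) | B)
At A=0, B=0, C=0, D=0: circuit gives 0, formula gives 0.
At A=0, B=0, C=0, D=1: circuit gives 1, formula gives 1.
Agrees on all 16 inputs.

Yes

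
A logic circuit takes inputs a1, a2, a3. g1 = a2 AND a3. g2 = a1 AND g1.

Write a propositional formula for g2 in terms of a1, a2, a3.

g1 = a2 AND a3
g2 = a1 AND g1 = a1 AND (a2 AND a3)

a1 AND (a2 AND a3)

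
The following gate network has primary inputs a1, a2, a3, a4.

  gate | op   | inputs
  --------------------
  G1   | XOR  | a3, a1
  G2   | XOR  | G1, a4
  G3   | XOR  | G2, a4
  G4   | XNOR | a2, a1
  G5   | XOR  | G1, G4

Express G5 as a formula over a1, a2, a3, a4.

G1 = a3 XOR a1
G4 = a2 XNOR a1
G5 = G1 XOR G4 = (a3 XOR a1) XOR (a2 XNOR a1)

(a3 XOR a1) XOR (a2 XNOR a1)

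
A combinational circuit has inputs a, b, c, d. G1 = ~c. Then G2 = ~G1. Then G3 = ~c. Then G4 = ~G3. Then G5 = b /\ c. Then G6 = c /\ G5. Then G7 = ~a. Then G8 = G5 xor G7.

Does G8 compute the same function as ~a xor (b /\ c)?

G5 = b /\ c
G7 = ~a
G8 = G5 xor G7 = (b /\ c) xor ~a
At a=0, b=1, c=1, d=0: circuit gives 0, formula gives 0.
At a=0, b=0, c=0, d=0: circuit gives 1, formula gives 1.
Agrees on all 16 inputs.

Yes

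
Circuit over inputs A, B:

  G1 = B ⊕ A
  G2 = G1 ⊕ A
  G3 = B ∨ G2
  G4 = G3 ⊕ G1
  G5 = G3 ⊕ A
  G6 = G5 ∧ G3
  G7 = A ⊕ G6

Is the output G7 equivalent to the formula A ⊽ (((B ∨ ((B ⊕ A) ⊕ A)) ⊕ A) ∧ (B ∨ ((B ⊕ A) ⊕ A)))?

No

G1 = B ⊕ A
G2 = G1 ⊕ A = (B ⊕ A) ⊕ A
G3 = B ∨ G2 = B ∨ ((B ⊕ A) ⊕ A)
G5 = G3 ⊕ A = (B ∨ ((B ⊕ A) ⊕ A)) ⊕ A
G6 = G5 ∧ G3 = ((B ∨ ((B ⊕ A) ⊕ A)) ⊕ A) ∧ (B ∨ ((B ⊕ A) ⊕ A))
G7 = A ⊕ G6 = A ⊕ (((B ∨ ((B ⊕ A) ⊕ A)) ⊕ A) ∧ (B ∨ ((B ⊕ A) ⊕ A)))
At A=0, B=0: circuit gives 0, formula gives 1.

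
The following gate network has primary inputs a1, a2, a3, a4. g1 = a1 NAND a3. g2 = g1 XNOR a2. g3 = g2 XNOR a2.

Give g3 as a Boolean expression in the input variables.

g1 = a1 NAND a3
g2 = g1 XNOR a2 = (a1 NAND a3) XNOR a2
g3 = g2 XNOR a2 = ((a1 NAND a3) XNOR a2) XNOR a2

((a1 NAND a3) XNOR a2) XNOR a2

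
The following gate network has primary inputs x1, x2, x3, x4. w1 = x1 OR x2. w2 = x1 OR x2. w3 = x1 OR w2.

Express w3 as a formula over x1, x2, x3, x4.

w2 = x1 OR x2
w3 = x1 OR w2 = x1 OR (x1 OR x2)

x1 OR (x1 OR x2)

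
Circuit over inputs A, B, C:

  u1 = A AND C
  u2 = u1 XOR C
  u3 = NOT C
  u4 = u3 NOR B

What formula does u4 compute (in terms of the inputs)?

NOT C NOR B

u3 = NOT C
u4 = u3 NOR B = NOT C NOR B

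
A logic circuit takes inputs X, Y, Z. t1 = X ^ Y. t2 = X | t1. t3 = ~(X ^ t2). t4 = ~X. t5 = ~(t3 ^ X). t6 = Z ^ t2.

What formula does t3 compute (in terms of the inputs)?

t1 = X ^ Y
t2 = X | t1 = X | (X ^ Y)
t3 = ~(X ^ t2) = ~(X ^ (X | (X ^ Y)))

~(X ^ (X | (X ^ Y)))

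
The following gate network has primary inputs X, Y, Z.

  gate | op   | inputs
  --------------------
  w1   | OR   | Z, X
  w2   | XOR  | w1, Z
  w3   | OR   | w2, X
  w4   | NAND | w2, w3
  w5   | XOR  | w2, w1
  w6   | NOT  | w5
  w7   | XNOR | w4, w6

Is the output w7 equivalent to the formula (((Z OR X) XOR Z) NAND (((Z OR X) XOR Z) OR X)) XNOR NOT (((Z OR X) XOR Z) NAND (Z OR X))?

No

w1 = Z OR X
w2 = w1 XOR Z = (Z OR X) XOR Z
w3 = w2 OR X = ((Z OR X) XOR Z) OR X
w4 = w2 NAND w3 = ((Z OR X) XOR Z) NAND (((Z OR X) XOR Z) OR X)
w5 = w2 XOR w1 = ((Z OR X) XOR Z) XOR (Z OR X)
w6 = NOT w5 = NOT (((Z OR X) XOR Z) XOR (Z OR X))
w7 = w4 XNOR w6 = (((Z OR X) XOR Z) NAND (((Z OR X) XOR Z) OR X)) XNOR NOT (((Z OR X) XOR Z) XOR (Z OR X))
At X=0, Y=0, Z=0: circuit gives 1, formula gives 0.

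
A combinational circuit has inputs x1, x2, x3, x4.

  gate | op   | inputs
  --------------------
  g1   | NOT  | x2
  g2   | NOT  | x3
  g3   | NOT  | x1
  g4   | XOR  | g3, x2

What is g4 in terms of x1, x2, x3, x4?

g3 = NOT x1
g4 = g3 XOR x2 = NOT x1 XOR x2

NOT x1 XOR x2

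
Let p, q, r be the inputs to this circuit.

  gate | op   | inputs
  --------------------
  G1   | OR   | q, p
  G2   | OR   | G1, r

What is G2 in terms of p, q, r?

(q OR p) OR r

G1 = q OR p
G2 = G1 OR r = (q OR p) OR r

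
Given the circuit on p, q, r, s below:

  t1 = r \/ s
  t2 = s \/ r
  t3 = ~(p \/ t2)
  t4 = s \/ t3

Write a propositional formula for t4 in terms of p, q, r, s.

s \/ (~(p \/ (s \/ r)))

t2 = s \/ r
t3 = ~(p \/ t2) = ~(p \/ (s \/ r))
t4 = s \/ t3 = s \/ (~(p \/ (s \/ r)))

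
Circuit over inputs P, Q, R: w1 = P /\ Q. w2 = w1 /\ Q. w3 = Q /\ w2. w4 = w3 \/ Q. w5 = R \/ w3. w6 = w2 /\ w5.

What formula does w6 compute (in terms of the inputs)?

((P /\ Q) /\ Q) /\ (R \/ (Q /\ ((P /\ Q) /\ Q)))

w1 = P /\ Q
w2 = w1 /\ Q = (P /\ Q) /\ Q
w3 = Q /\ w2 = Q /\ ((P /\ Q) /\ Q)
w5 = R \/ w3 = R \/ (Q /\ ((P /\ Q) /\ Q))
w6 = w2 /\ w5 = ((P /\ Q) /\ Q) /\ (R \/ (Q /\ ((P /\ Q) /\ Q)))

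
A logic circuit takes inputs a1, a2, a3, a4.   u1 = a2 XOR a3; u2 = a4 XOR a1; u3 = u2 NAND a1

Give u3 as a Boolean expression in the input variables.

u2 = a4 XOR a1
u3 = u2 NAND a1 = (a4 XOR a1) NAND a1

(a4 XOR a1) NAND a1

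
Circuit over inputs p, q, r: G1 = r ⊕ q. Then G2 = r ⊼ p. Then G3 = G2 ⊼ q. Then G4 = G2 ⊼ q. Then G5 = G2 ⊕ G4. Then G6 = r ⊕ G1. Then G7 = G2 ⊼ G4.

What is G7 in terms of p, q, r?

G2 = r ⊼ p
G4 = G2 ⊼ q = (r ⊼ p) ⊼ q
G7 = G2 ⊼ G4 = (r ⊼ p) ⊼ ((r ⊼ p) ⊼ q)

(r ⊼ p) ⊼ ((r ⊼ p) ⊼ q)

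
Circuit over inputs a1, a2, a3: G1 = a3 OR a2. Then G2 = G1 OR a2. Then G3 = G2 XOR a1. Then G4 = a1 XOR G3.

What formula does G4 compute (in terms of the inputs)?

a1 XOR (((a3 OR a2) OR a2) XOR a1)

G1 = a3 OR a2
G2 = G1 OR a2 = (a3 OR a2) OR a2
G3 = G2 XOR a1 = ((a3 OR a2) OR a2) XOR a1
G4 = a1 XOR G3 = a1 XOR (((a3 OR a2) OR a2) XOR a1)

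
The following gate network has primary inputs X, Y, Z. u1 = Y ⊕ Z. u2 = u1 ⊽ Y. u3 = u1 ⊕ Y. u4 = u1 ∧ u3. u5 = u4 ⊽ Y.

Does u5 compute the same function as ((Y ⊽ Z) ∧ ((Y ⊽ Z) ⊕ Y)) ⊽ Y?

u1 = Y ⊕ Z
u3 = u1 ⊕ Y = (Y ⊕ Z) ⊕ Y
u4 = u1 ∧ u3 = (Y ⊕ Z) ∧ ((Y ⊕ Z) ⊕ Y)
u5 = u4 ⊽ Y = ((Y ⊕ Z) ∧ ((Y ⊕ Z) ⊕ Y)) ⊽ Y
At X=0, Y=0, Z=0: circuit gives 1, formula gives 0.

No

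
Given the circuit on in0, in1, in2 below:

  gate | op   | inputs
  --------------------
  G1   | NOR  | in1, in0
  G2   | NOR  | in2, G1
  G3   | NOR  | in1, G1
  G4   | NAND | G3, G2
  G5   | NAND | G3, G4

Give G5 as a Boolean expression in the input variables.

G1 = in1 NOR in0
G2 = in2 NOR G1 = in2 NOR (in1 NOR in0)
G3 = in1 NOR G1 = in1 NOR (in1 NOR in0)
G4 = G3 NAND G2 = (in1 NOR (in1 NOR in0)) NAND (in2 NOR (in1 NOR in0))
G5 = G3 NAND G4 = (in1 NOR (in1 NOR in0)) NAND ((in1 NOR (in1 NOR in0)) NAND (in2 NOR (in1 NOR in0)))

(in1 NOR (in1 NOR in0)) NAND ((in1 NOR (in1 NOR in0)) NAND (in2 NOR (in1 NOR in0)))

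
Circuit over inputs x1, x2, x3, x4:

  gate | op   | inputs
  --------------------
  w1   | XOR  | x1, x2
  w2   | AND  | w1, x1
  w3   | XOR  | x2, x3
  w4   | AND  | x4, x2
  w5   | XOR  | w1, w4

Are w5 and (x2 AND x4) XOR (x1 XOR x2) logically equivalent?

Yes

w1 = x1 XOR x2
w4 = x4 AND x2
w5 = w1 XOR w4 = (x1 XOR x2) XOR (x4 AND x2)
At x1=0, x2=0, x3=0, x4=0: circuit gives 0, formula gives 0.
At x1=0, x2=1, x3=0, x4=0: circuit gives 1, formula gives 1.
Agrees on all 16 inputs.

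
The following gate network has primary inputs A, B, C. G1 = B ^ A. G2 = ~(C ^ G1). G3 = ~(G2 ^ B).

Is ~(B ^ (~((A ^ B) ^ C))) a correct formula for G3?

G1 = B ^ A
G2 = ~(C ^ G1) = ~(C ^ (B ^ A))
G3 = ~(G2 ^ B) = ~((~(C ^ (B ^ A))) ^ B)
At A=0, B=0, C=0: circuit gives 0, formula gives 0.
At A=0, B=0, C=1: circuit gives 1, formula gives 1.
Agrees on all 8 inputs.

Yes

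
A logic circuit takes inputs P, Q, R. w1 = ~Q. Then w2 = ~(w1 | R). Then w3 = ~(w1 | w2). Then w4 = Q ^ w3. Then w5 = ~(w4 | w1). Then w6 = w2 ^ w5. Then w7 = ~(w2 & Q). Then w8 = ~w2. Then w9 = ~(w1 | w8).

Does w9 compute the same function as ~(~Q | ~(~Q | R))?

w1 = ~Q
w2 = ~(w1 | R) = ~(~Q | R)
w8 = ~w2 = ~(~(~Q | R))
w9 = ~(w1 | w8) = ~(~Q | ~(~(~Q | R)))
At P=0, Q=1, R=0: circuit gives 1, formula gives 0.

No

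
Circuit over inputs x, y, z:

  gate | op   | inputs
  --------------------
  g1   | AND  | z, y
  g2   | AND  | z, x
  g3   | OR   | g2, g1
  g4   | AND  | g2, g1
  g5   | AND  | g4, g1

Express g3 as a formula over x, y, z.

(z AND x) OR (z AND y)

g1 = z AND y
g2 = z AND x
g3 = g2 OR g1 = (z AND x) OR (z AND y)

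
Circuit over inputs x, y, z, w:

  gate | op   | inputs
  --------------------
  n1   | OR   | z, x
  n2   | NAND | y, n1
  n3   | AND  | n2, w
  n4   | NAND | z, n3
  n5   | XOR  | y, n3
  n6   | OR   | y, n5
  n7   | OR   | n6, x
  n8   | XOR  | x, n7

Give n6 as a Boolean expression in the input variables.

y OR (y XOR ((y NAND (z OR x)) AND w))

n1 = z OR x
n2 = y NAND n1 = y NAND (z OR x)
n3 = n2 AND w = (y NAND (z OR x)) AND w
n5 = y XOR n3 = y XOR ((y NAND (z OR x)) AND w)
n6 = y OR n5 = y OR (y XOR ((y NAND (z OR x)) AND w))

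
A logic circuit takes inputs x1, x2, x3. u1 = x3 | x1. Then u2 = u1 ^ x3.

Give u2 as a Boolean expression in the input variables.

(x3 | x1) ^ x3

u1 = x3 | x1
u2 = u1 ^ x3 = (x3 | x1) ^ x3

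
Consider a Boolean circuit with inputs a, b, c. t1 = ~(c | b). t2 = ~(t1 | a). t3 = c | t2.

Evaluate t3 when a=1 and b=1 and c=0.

t1 = ~(0 | 1) = 0
t2 = ~(0 | 1) = 0
t3 = 0 | 0 = 0

0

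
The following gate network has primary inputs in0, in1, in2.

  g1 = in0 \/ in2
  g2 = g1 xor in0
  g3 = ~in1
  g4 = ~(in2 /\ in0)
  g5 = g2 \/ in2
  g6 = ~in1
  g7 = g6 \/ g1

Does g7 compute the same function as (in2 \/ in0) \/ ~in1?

Yes

g1 = in0 \/ in2
g6 = ~in1
g7 = g6 \/ g1 = ~in1 \/ (in0 \/ in2)
At in0=0, in1=1, in2=0: circuit gives 0, formula gives 0.
At in0=0, in1=0, in2=0: circuit gives 1, formula gives 1.
Agrees on all 8 inputs.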